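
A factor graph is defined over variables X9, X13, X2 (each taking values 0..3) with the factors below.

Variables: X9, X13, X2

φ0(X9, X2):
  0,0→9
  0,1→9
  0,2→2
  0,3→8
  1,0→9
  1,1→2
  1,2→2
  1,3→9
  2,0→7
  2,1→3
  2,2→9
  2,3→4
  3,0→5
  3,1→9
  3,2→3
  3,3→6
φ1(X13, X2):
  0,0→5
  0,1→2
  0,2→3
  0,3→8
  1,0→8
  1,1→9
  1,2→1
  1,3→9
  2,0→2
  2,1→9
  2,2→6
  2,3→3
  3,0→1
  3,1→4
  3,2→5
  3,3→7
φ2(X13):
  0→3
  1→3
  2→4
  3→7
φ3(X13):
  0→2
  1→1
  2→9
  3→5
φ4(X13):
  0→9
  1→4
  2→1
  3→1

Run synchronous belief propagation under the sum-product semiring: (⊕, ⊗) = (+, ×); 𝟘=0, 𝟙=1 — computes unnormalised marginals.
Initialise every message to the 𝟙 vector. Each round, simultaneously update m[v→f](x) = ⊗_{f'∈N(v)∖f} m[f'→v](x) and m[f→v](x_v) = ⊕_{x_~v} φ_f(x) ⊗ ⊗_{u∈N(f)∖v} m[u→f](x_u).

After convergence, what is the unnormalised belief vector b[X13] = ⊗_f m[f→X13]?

init: all messages = 𝟙 over 4 values
r1 m[φ0→X9] = [28, 22, 23, 23]
r1 m[φ0→X2] = [30, 23, 16, 27]
r1 m[φ1→X13] = [18, 27, 20, 17]
r1 m[φ1→X2] = [16, 24, 15, 27]
r1 m[φ2→X13] = [3, 3, 4, 7]
r1 m[φ3→X13] = [2, 1, 9, 5]
r1 m[φ4→X13] = [9, 4, 1, 1]
r1 m[X9→φ0] = [1, 1, 1, 1]
r1 m[X13→φ1] = [1, 1, 1, 1]
r1 m[X13→φ2] = [1, 1, 1, 1]
r1 m[X13→φ3] = [1, 1, 1, 1]
r1 m[X13→φ4] = [1, 1, 1, 1]
r1 m[X2→φ0] = [1, 1, 1, 1]
r1 m[X2→φ1] = [1, 1, 1, 1]
r2 m[φ0→X9] = [28, 22, 23, 23]
r2 m[φ0→X2] = [30, 23, 16, 27]
r2 m[φ1→X13] = [18, 27, 20, 17]
r2 m[φ1→X2] = [16, 24, 15, 27]
r2 m[φ2→X13] = [3, 3, 4, 7]
r2 m[φ3→X13] = [2, 1, 9, 5]
r2 m[φ4→X13] = [9, 4, 1, 1]
r2 m[X9→φ0] = [1, 1, 1, 1]
r2 m[X13→φ1] = [54, 12, 36, 35]
r2 m[X13→φ2] = [324, 108, 180, 85]
r2 m[X13→φ3] = [486, 324, 80, 119]
r2 m[X13→φ4] = [108, 81, 720, 595]
r2 m[X2→φ0] = [16, 24, 15, 27]
r2 m[X2→φ1] = [30, 23, 16, 27]
r3 m[φ0→X9] = [606, 465, 427, 503]
r3 m[φ0→X2] = [30, 23, 16, 27]
r3 m[φ1→X13] = [460, 706, 444, 391]
r3 m[φ1→X2] = [473, 680, 565, 893]
r3 m[φ2→X13] = [3, 3, 4, 7]
r3 m[φ3→X13] = [2, 1, 9, 5]
r3 m[φ4→X13] = [9, 4, 1, 1]
r3 m[X9→φ0] = [1, 1, 1, 1]
r3 m[X13→φ1] = [54, 12, 36, 35]
r3 m[X13→φ2] = [324, 108, 180, 85]
r3 m[X13→φ3] = [486, 324, 80, 119]
r3 m[X13→φ4] = [108, 81, 720, 595]
r3 m[X2→φ0] = [16, 24, 15, 27]
r3 m[X2→φ1] = [30, 23, 16, 27]
r4 m[φ0→X9] = [606, 465, 427, 503]
r4 m[φ0→X2] = [30, 23, 16, 27]
r4 m[φ1→X13] = [460, 706, 444, 391]
r4 m[φ1→X2] = [473, 680, 565, 893]
r4 m[φ2→X13] = [3, 3, 4, 7]
r4 m[φ3→X13] = [2, 1, 9, 5]
r4 m[φ4→X13] = [9, 4, 1, 1]
r4 m[X9→φ0] = [1, 1, 1, 1]
r4 m[X13→φ1] = [54, 12, 36, 35]
r4 m[X13→φ2] = [8280, 2824, 3996, 1955]
r4 m[X13→φ3] = [12420, 8472, 1776, 2737]
r4 m[X13→φ4] = [2760, 2118, 15984, 13685]
r4 m[X2→φ0] = [473, 680, 565, 893]
r4 m[X2→φ1] = [30, 23, 16, 27]
r5 m[φ0→X9] = [18651, 14784, 14008, 15538]
r5 m[φ0→X2] = [30, 23, 16, 27]
r5 m[φ1→X13] = [460, 706, 444, 391]
r5 m[φ1→X2] = [473, 680, 565, 893]
r5 m[φ2→X13] = [3, 3, 4, 7]
r5 m[φ3→X13] = [2, 1, 9, 5]
r5 m[φ4→X13] = [9, 4, 1, 1]
r5 m[X9→φ0] = [1, 1, 1, 1]
r5 m[X13→φ1] = [54, 12, 36, 35]
r5 m[X13→φ2] = [8280, 2824, 3996, 1955]
r5 m[X13→φ3] = [12420, 8472, 1776, 2737]
r5 m[X13→φ4] = [2760, 2118, 15984, 13685]
r5 m[X2→φ0] = [473, 680, 565, 893]
r5 m[X2→φ1] = [30, 23, 16, 27]
r6 m[φ0→X9] = [18651, 14784, 14008, 15538]
r6 m[φ0→X2] = [30, 23, 16, 27]
r6 m[φ1→X13] = [460, 706, 444, 391]
r6 m[φ1→X2] = [473, 680, 565, 893]
r6 m[φ2→X13] = [3, 3, 4, 7]
r6 m[φ3→X13] = [2, 1, 9, 5]
r6 m[φ4→X13] = [9, 4, 1, 1]
r6 m[X9→φ0] = [1, 1, 1, 1]
r6 m[X13→φ1] = [54, 12, 36, 35]
r6 m[X13→φ2] = [8280, 2824, 3996, 1955]
r6 m[X13→φ3] = [12420, 8472, 1776, 2737]
r6 m[X13→φ4] = [2760, 2118, 15984, 13685]
r6 m[X2→φ0] = [473, 680, 565, 893]
r6 m[X2→φ1] = [30, 23, 16, 27]
fixed point reached at round 6
b[X13] = ⊗ incoming = [24840, 8472, 15984, 13685]

b[X13] = [24840, 8472, 15984, 13685]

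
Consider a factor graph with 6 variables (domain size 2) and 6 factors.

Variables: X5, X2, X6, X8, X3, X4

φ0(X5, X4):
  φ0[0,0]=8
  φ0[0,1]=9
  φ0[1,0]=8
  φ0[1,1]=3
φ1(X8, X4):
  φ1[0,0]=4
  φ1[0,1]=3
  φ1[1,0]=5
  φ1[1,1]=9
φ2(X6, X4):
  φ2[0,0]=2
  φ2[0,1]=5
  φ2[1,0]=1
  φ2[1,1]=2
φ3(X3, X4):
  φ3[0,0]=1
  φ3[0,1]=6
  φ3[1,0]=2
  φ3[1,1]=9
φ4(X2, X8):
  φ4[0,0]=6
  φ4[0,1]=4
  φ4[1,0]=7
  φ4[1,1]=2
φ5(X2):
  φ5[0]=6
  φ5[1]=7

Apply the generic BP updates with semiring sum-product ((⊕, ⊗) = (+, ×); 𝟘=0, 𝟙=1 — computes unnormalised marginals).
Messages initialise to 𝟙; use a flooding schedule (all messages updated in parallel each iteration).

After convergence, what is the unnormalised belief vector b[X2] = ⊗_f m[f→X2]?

b[X2] = [446256, 382284]

init: all messages = 𝟙 over 2 values
r1 m[φ0→X5] = [17, 11]
r1 m[φ0→X4] = [16, 12]
r1 m[φ1→X8] = [7, 14]
r1 m[φ1→X4] = [9, 12]
r1 m[φ2→X6] = [7, 3]
r1 m[φ2→X4] = [3, 7]
r1 m[φ3→X3] = [7, 11]
r1 m[φ3→X4] = [3, 15]
r1 m[φ4→X2] = [10, 9]
r1 m[φ4→X8] = [13, 6]
r1 m[φ5→X2] = [6, 7]
r1 m[X5→φ0] = [1, 1]
r1 m[X2→φ4] = [1, 1]
r1 m[X2→φ5] = [1, 1]
r1 m[X6→φ2] = [1, 1]
r1 m[X8→φ1] = [1, 1]
r1 m[X8→φ4] = [1, 1]
r1 m[X3→φ3] = [1, 1]
r1 m[X4→φ0] = [1, 1]
r1 m[X4→φ1] = [1, 1]
r1 m[X4→φ2] = [1, 1]
r1 m[X4→φ3] = [1, 1]
r2 m[φ0→X5] = [17, 11]
r2 m[φ0→X4] = [16, 12]
r2 m[φ1→X8] = [7, 14]
r2 m[φ1→X4] = [9, 12]
r2 m[φ2→X6] = [7, 3]
r2 m[φ2→X4] = [3, 7]
r2 m[φ3→X3] = [7, 11]
r2 m[φ3→X4] = [3, 15]
r2 m[φ4→X2] = [10, 9]
r2 m[φ4→X8] = [13, 6]
r2 m[φ5→X2] = [6, 7]
r2 m[X5→φ0] = [1, 1]
r2 m[X2→φ4] = [6, 7]
r2 m[X2→φ5] = [10, 9]
r2 m[X6→φ2] = [1, 1]
r2 m[X8→φ1] = [13, 6]
r2 m[X8→φ4] = [7, 14]
r2 m[X3→φ3] = [1, 1]
r2 m[X4→φ0] = [81, 1260]
r2 m[X4→φ1] = [144, 1260]
r2 m[X4→φ2] = [432, 2160]
r2 m[X4→φ3] = [432, 1008]
r3 m[φ0→X5] = [11988, 4428]
r3 m[φ0→X4] = [16, 12]
r3 m[φ1→X8] = [4356, 12060]
r3 m[φ1→X4] = [82, 93]
r3 m[φ2→X6] = [11664, 4752]
r3 m[φ2→X4] = [3, 7]
r3 m[φ3→X3] = [6480, 9936]
r3 m[φ3→X4] = [3, 15]
r3 m[φ4→X2] = [98, 77]
r3 m[φ4→X8] = [85, 38]
r3 m[φ5→X2] = [6, 7]
r3 m[X5→φ0] = [1, 1]
r3 m[X2→φ4] = [6, 7]
r3 m[X2→φ5] = [10, 9]
r3 m[X6→φ2] = [1, 1]
r3 m[X8→φ1] = [13, 6]
r3 m[X8→φ4] = [7, 14]
r3 m[X3→φ3] = [1, 1]
r3 m[X4→φ0] = [81, 1260]
r3 m[X4→φ1] = [144, 1260]
r3 m[X4→φ2] = [432, 2160]
r3 m[X4→φ3] = [432, 1008]
r4 m[φ0→X5] = [11988, 4428]
r4 m[φ0→X4] = [16, 12]
r4 m[φ1→X8] = [4356, 12060]
r4 m[φ1→X4] = [82, 93]
r4 m[φ2→X6] = [11664, 4752]
r4 m[φ2→X4] = [3, 7]
r4 m[φ3→X3] = [6480, 9936]
r4 m[φ3→X4] = [3, 15]
r4 m[φ4→X2] = [98, 77]
r4 m[φ4→X8] = [85, 38]
r4 m[φ5→X2] = [6, 7]
r4 m[X5→φ0] = [1, 1]
r4 m[X2→φ4] = [6, 7]
r4 m[X2→φ5] = [98, 77]
r4 m[X6→φ2] = [1, 1]
r4 m[X8→φ1] = [85, 38]
r4 m[X8→φ4] = [4356, 12060]
r4 m[X3→φ3] = [1, 1]
r4 m[X4→φ0] = [738, 9765]
r4 m[X4→φ1] = [144, 1260]
r4 m[X4→φ2] = [3936, 16740]
r4 m[X4→φ3] = [3936, 7812]
r5 m[φ0→X5] = [93789, 35199]
r5 m[φ0→X4] = [16, 12]
r5 m[φ1→X8] = [4356, 12060]
r5 m[φ1→X4] = [530, 597]
r5 m[φ2→X6] = [91572, 37416]
r5 m[φ2→X4] = [3, 7]
r5 m[φ3→X3] = [50808, 78180]
r5 m[φ3→X4] = [3, 15]
r5 m[φ4→X2] = [74376, 54612]
r5 m[φ4→X8] = [85, 38]
r5 m[φ5→X2] = [6, 7]
r5 m[X5→φ0] = [1, 1]
r5 m[X2→φ4] = [6, 7]
r5 m[X2→φ5] = [98, 77]
r5 m[X6→φ2] = [1, 1]
r5 m[X8→φ1] = [85, 38]
r5 m[X8→φ4] = [4356, 12060]
r5 m[X3→φ3] = [1, 1]
r5 m[X4→φ0] = [738, 9765]
r5 m[X4→φ1] = [144, 1260]
r5 m[X4→φ2] = [3936, 16740]
r5 m[X4→φ3] = [3936, 7812]
r6 m[φ0→X5] = [93789, 35199]
r6 m[φ0→X4] = [16, 12]
r6 m[φ1→X8] = [4356, 12060]
r6 m[φ1→X4] = [530, 597]
r6 m[φ2→X6] = [91572, 37416]
r6 m[φ2→X4] = [3, 7]
r6 m[φ3→X3] = [50808, 78180]
r6 m[φ3→X4] = [3, 15]
r6 m[φ4→X2] = [74376, 54612]
r6 m[φ4→X8] = [85, 38]
r6 m[φ5→X2] = [6, 7]
r6 m[X5→φ0] = [1, 1]
r6 m[X2→φ4] = [6, 7]
r6 m[X2→φ5] = [74376, 54612]
r6 m[X6→φ2] = [1, 1]
r6 m[X8→φ1] = [85, 38]
r6 m[X8→φ4] = [4356, 12060]
r6 m[X3→φ3] = [1, 1]
r6 m[X4→φ0] = [4770, 62685]
r6 m[X4→φ1] = [144, 1260]
r6 m[X4→φ2] = [25440, 107460]
r6 m[X4→φ3] = [25440, 50148]
r7 m[φ0→X5] = [602325, 226215]
r7 m[φ0→X4] = [16, 12]
r7 m[φ1→X8] = [4356, 12060]
r7 m[φ1→X4] = [530, 597]
r7 m[φ2→X6] = [588180, 240360]
r7 m[φ2→X4] = [3, 7]
r7 m[φ3→X3] = [326328, 502212]
r7 m[φ3→X4] = [3, 15]
r7 m[φ4→X2] = [74376, 54612]
r7 m[φ4→X8] = [85, 38]
r7 m[φ5→X2] = [6, 7]
r7 m[X5→φ0] = [1, 1]
r7 m[X2→φ4] = [6, 7]
r7 m[X2→φ5] = [74376, 54612]
r7 m[X6→φ2] = [1, 1]
r7 m[X8→φ1] = [85, 38]
r7 m[X8→φ4] = [4356, 12060]
r7 m[X3→φ3] = [1, 1]
r7 m[X4→φ0] = [4770, 62685]
r7 m[X4→φ1] = [144, 1260]
r7 m[X4→φ2] = [25440, 107460]
r7 m[X4→φ3] = [25440, 50148]
r8 m[φ0→X5] = [602325, 226215]
r8 m[φ0→X4] = [16, 12]
r8 m[φ1→X8] = [4356, 12060]
r8 m[φ1→X4] = [530, 597]
r8 m[φ2→X6] = [588180, 240360]
r8 m[φ2→X4] = [3, 7]
r8 m[φ3→X3] = [326328, 502212]
r8 m[φ3→X4] = [3, 15]
r8 m[φ4→X2] = [74376, 54612]
r8 m[φ4→X8] = [85, 38]
r8 m[φ5→X2] = [6, 7]
r8 m[X5→φ0] = [1, 1]
r8 m[X2→φ4] = [6, 7]
r8 m[X2→φ5] = [74376, 54612]
r8 m[X6→φ2] = [1, 1]
r8 m[X8→φ1] = [85, 38]
r8 m[X8→φ4] = [4356, 12060]
r8 m[X3→φ3] = [1, 1]
r8 m[X4→φ0] = [4770, 62685]
r8 m[X4→φ1] = [144, 1260]
r8 m[X4→φ2] = [25440, 107460]
r8 m[X4→φ3] = [25440, 50148]
fixed point reached at round 8
b[X2] = ⊗ incoming = [446256, 382284]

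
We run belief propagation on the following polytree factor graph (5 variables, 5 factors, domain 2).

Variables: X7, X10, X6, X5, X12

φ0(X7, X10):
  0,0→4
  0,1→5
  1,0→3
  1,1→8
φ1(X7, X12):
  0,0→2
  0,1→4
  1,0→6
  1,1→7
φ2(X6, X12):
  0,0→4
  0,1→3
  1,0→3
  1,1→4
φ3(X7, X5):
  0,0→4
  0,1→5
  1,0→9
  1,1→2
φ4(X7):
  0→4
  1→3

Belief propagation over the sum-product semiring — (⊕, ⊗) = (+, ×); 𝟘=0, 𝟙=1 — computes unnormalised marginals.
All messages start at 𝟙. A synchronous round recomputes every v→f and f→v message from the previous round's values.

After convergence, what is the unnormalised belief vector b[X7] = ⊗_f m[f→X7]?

init: all messages = 𝟙 over 2 values
r1 m[φ0→X7] = [9, 11]
r1 m[φ0→X10] = [7, 13]
r1 m[φ1→X7] = [6, 13]
r1 m[φ1→X12] = [8, 11]
r1 m[φ2→X6] = [7, 7]
r1 m[φ2→X12] = [7, 7]
r1 m[φ3→X7] = [9, 11]
r1 m[φ3→X5] = [13, 7]
r1 m[φ4→X7] = [4, 3]
r1 m[X7→φ0] = [1, 1]
r1 m[X7→φ1] = [1, 1]
r1 m[X7→φ3] = [1, 1]
r1 m[X7→φ4] = [1, 1]
r1 m[X10→φ0] = [1, 1]
r1 m[X6→φ2] = [1, 1]
r1 m[X5→φ3] = [1, 1]
r1 m[X12→φ1] = [1, 1]
r1 m[X12→φ2] = [1, 1]
r2 m[φ0→X7] = [9, 11]
r2 m[φ0→X10] = [7, 13]
r2 m[φ1→X7] = [6, 13]
r2 m[φ1→X12] = [8, 11]
r2 m[φ2→X6] = [7, 7]
r2 m[φ2→X12] = [7, 7]
r2 m[φ3→X7] = [9, 11]
r2 m[φ3→X5] = [13, 7]
r2 m[φ4→X7] = [4, 3]
r2 m[X7→φ0] = [216, 429]
r2 m[X7→φ1] = [324, 363]
r2 m[X7→φ3] = [216, 429]
r2 m[X7→φ4] = [486, 1573]
r2 m[X10→φ0] = [1, 1]
r2 m[X6→φ2] = [1, 1]
r2 m[X5→φ3] = [1, 1]
r2 m[X12→φ1] = [7, 7]
r2 m[X12→φ2] = [8, 11]
r3 m[φ0→X7] = [9, 11]
r3 m[φ0→X10] = [2151, 4512]
r3 m[φ1→X7] = [42, 91]
r3 m[φ1→X12] = [2826, 3837]
r3 m[φ2→X6] = [65, 68]
r3 m[φ2→X12] = [7, 7]
r3 m[φ3→X7] = [9, 11]
r3 m[φ3→X5] = [4725, 1938]
r3 m[φ4→X7] = [4, 3]
r3 m[X7→φ0] = [216, 429]
r3 m[X7→φ1] = [324, 363]
r3 m[X7→φ3] = [216, 429]
r3 m[X7→φ4] = [486, 1573]
r3 m[X10→φ0] = [1, 1]
r3 m[X6→φ2] = [1, 1]
r3 m[X5→φ3] = [1, 1]
r3 m[X12→φ1] = [7, 7]
r3 m[X12→φ2] = [8, 11]
r4 m[φ0→X7] = [9, 11]
r4 m[φ0→X10] = [2151, 4512]
r4 m[φ1→X7] = [42, 91]
r4 m[φ1→X12] = [2826, 3837]
r4 m[φ2→X6] = [65, 68]
r4 m[φ2→X12] = [7, 7]
r4 m[φ3→X7] = [9, 11]
r4 m[φ3→X5] = [4725, 1938]
r4 m[φ4→X7] = [4, 3]
r4 m[X7→φ0] = [1512, 3003]
r4 m[X7→φ1] = [324, 363]
r4 m[X7→φ3] = [1512, 3003]
r4 m[X7→φ4] = [3402, 11011]
r4 m[X10→φ0] = [1, 1]
r4 m[X6→φ2] = [1, 1]
r4 m[X5→φ3] = [1, 1]
r4 m[X12→φ1] = [7, 7]
r4 m[X12→φ2] = [2826, 3837]
r5 m[φ0→X7] = [9, 11]
r5 m[φ0→X10] = [15057, 31584]
r5 m[φ1→X7] = [42, 91]
r5 m[φ1→X12] = [2826, 3837]
r5 m[φ2→X6] = [22815, 23826]
r5 m[φ2→X12] = [7, 7]
r5 m[φ3→X7] = [9, 11]
r5 m[φ3→X5] = [33075, 13566]
r5 m[φ4→X7] = [4, 3]
r5 m[X7→φ0] = [1512, 3003]
r5 m[X7→φ1] = [324, 363]
r5 m[X7→φ3] = [1512, 3003]
r5 m[X7→φ4] = [3402, 11011]
r5 m[X10→φ0] = [1, 1]
r5 m[X6→φ2] = [1, 1]
r5 m[X5→φ3] = [1, 1]
r5 m[X12→φ1] = [7, 7]
r5 m[X12→φ2] = [2826, 3837]
r6 m[φ0→X7] = [9, 11]
r6 m[φ0→X10] = [15057, 31584]
r6 m[φ1→X7] = [42, 91]
r6 m[φ1→X12] = [2826, 3837]
r6 m[φ2→X6] = [22815, 23826]
r6 m[φ2→X12] = [7, 7]
r6 m[φ3→X7] = [9, 11]
r6 m[φ3→X5] = [33075, 13566]
r6 m[φ4→X7] = [4, 3]
r6 m[X7→φ0] = [1512, 3003]
r6 m[X7→φ1] = [324, 363]
r6 m[X7→φ3] = [1512, 3003]
r6 m[X7→φ4] = [3402, 11011]
r6 m[X10→φ0] = [1, 1]
r6 m[X6→φ2] = [1, 1]
r6 m[X5→φ3] = [1, 1]
r6 m[X12→φ1] = [7, 7]
r6 m[X12→φ2] = [2826, 3837]
fixed point reached at round 6
b[X7] = ⊗ incoming = [13608, 33033]

b[X7] = [13608, 33033]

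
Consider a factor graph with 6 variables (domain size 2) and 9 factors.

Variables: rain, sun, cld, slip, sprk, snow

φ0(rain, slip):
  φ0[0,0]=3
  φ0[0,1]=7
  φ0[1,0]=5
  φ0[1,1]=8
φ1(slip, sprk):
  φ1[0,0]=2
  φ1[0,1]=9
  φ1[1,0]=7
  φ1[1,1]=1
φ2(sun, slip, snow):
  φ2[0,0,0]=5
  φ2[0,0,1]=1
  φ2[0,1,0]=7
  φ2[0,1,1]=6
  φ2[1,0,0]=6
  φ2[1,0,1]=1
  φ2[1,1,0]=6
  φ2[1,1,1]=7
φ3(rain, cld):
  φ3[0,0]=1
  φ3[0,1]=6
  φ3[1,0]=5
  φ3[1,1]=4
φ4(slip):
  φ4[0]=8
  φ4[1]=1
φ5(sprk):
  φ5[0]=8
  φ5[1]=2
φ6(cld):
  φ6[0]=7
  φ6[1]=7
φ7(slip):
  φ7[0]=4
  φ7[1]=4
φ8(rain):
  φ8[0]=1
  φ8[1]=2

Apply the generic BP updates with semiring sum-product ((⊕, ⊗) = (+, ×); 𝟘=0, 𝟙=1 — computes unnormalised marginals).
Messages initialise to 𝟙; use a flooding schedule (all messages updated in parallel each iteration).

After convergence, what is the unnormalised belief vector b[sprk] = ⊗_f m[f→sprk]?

b[sprk] = [13039936, 6099184]

init: all messages = 𝟙 over 2 values
r1 m[φ0→rain] = [10, 13]
r1 m[φ0→slip] = [8, 15]
r1 m[φ1→slip] = [11, 8]
r1 m[φ1→sprk] = [9, 10]
r1 m[φ2→sun] = [19, 20]
r1 m[φ2→slip] = [13, 26]
r1 m[φ2→snow] = [24, 15]
r1 m[φ3→rain] = [7, 9]
r1 m[φ3→cld] = [6, 10]
r1 m[φ4→slip] = [8, 1]
r1 m[φ5→sprk] = [8, 2]
r1 m[φ6→cld] = [7, 7]
r1 m[φ7→slip] = [4, 4]
r1 m[φ8→rain] = [1, 2]
r1 m[rain→φ0] = [1, 1]
r1 m[rain→φ3] = [1, 1]
r1 m[rain→φ8] = [1, 1]
r1 m[sun→φ2] = [1, 1]
r1 m[cld→φ3] = [1, 1]
r1 m[cld→φ6] = [1, 1]
r1 m[slip→φ0] = [1, 1]
r1 m[slip→φ1] = [1, 1]
r1 m[slip→φ2] = [1, 1]
r1 m[slip→φ4] = [1, 1]
r1 m[slip→φ7] = [1, 1]
r1 m[sprk→φ1] = [1, 1]
r1 m[sprk→φ5] = [1, 1]
r1 m[snow→φ2] = [1, 1]
r2 m[φ0→rain] = [10, 13]
r2 m[φ0→slip] = [8, 15]
r2 m[φ1→slip] = [11, 8]
r2 m[φ1→sprk] = [9, 10]
r2 m[φ2→sun] = [19, 20]
r2 m[φ2→slip] = [13, 26]
r2 m[φ2→snow] = [24, 15]
r2 m[φ3→rain] = [7, 9]
r2 m[φ3→cld] = [6, 10]
r2 m[φ4→slip] = [8, 1]
r2 m[φ5→sprk] = [8, 2]
r2 m[φ6→cld] = [7, 7]
r2 m[φ7→slip] = [4, 4]
r2 m[φ8→rain] = [1, 2]
r2 m[rain→φ0] = [7, 18]
r2 m[rain→φ3] = [10, 26]
r2 m[rain→φ8] = [70, 117]
r2 m[sun→φ2] = [1, 1]
r2 m[cld→φ3] = [7, 7]
r2 m[cld→φ6] = [6, 10]
r2 m[slip→φ0] = [4576, 832]
r2 m[slip→φ1] = [3328, 1560]
r2 m[slip→φ2] = [2816, 480]
r2 m[slip→φ4] = [4576, 12480]
r2 m[slip→φ7] = [9152, 3120]
r2 m[sprk→φ1] = [8, 2]
r2 m[sprk→φ5] = [9, 10]
r2 m[snow→φ2] = [1, 1]
r3 m[φ0→rain] = [19552, 29536]
r3 m[φ0→slip] = [111, 193]
r3 m[φ1→slip] = [34, 58]
r3 m[φ1→sprk] = [17576, 31512]
r3 m[φ2→sun] = [23136, 25952]
r3 m[φ2→slip] = [13, 26]
r3 m[φ2→snow] = [37216, 11872]
r3 m[φ3→rain] = [49, 63]
r3 m[φ3→cld] = [140, 164]
r3 m[φ4→slip] = [8, 1]
r3 m[φ5→sprk] = [8, 2]
r3 m[φ6→cld] = [7, 7]
r3 m[φ7→slip] = [4, 4]
r3 m[φ8→rain] = [1, 2]
r3 m[rain→φ0] = [7, 18]
r3 m[rain→φ3] = [10, 26]
r3 m[rain→φ8] = [70, 117]
r3 m[sun→φ2] = [1, 1]
r3 m[cld→φ3] = [7, 7]
r3 m[cld→φ6] = [6, 10]
r3 m[slip→φ0] = [4576, 832]
r3 m[slip→φ1] = [3328, 1560]
r3 m[slip→φ2] = [2816, 480]
r3 m[slip→φ4] = [4576, 12480]
r3 m[slip→φ7] = [9152, 3120]
r3 m[sprk→φ1] = [8, 2]
r3 m[sprk→φ5] = [9, 10]
r3 m[snow→φ2] = [1, 1]
r4 m[φ0→rain] = [19552, 29536]
r4 m[φ0→slip] = [111, 193]
r4 m[φ1→slip] = [34, 58]
r4 m[φ1→sprk] = [17576, 31512]
r4 m[φ2→sun] = [23136, 25952]
r4 m[φ2→slip] = [13, 26]
r4 m[φ2→snow] = [37216, 11872]
r4 m[φ3→rain] = [49, 63]
r4 m[φ3→cld] = [140, 164]
r4 m[φ4→slip] = [8, 1]
r4 m[φ5→sprk] = [8, 2]
r4 m[φ6→cld] = [7, 7]
r4 m[φ7→slip] = [4, 4]
r4 m[φ8→rain] = [1, 2]
r4 m[rain→φ0] = [49, 126]
r4 m[rain→φ3] = [19552, 59072]
r4 m[rain→φ8] = [958048, 1860768]
r4 m[sun→φ2] = [1, 1]
r4 m[cld→φ3] = [7, 7]
r4 m[cld→φ6] = [140, 164]
r4 m[slip→φ0] = [14144, 6032]
r4 m[slip→φ1] = [46176, 20072]
r4 m[slip→φ2] = [120768, 44776]
r4 m[slip→φ4] = [196248, 1164176]
r4 m[slip→φ7] = [392496, 291044]
r4 m[sprk→φ1] = [8, 2]
r4 m[sprk→φ5] = [17576, 31512]
r4 m[snow→φ2] = [1, 1]
r5 m[φ0→rain] = [84656, 118976]
r5 m[φ0→slip] = [777, 1351]
r5 m[φ1→slip] = [34, 58]
r5 m[φ1→sprk] = [232856, 435656]
r5 m[φ2→sun] = [1306696, 1427464]
r5 m[φ2→slip] = [13, 26]
r5 m[φ2→snow] = [1910536, 823624]
r5 m[φ3→rain] = [49, 63]
r5 m[φ3→cld] = [314912, 353600]
r5 m[φ4→slip] = [8, 1]
r5 m[φ5→sprk] = [8, 2]
r5 m[φ6→cld] = [7, 7]
r5 m[φ7→slip] = [4, 4]
r5 m[φ8→rain] = [1, 2]
r5 m[rain→φ0] = [49, 126]
r5 m[rain→φ3] = [19552, 59072]
r5 m[rain→φ8] = [958048, 1860768]
r5 m[sun→φ2] = [1, 1]
r5 m[cld→φ3] = [7, 7]
r5 m[cld→φ6] = [140, 164]
r5 m[slip→φ0] = [14144, 6032]
r5 m[slip→φ1] = [46176, 20072]
r5 m[slip→φ2] = [120768, 44776]
r5 m[slip→φ4] = [196248, 1164176]
r5 m[slip→φ7] = [392496, 291044]
r5 m[sprk→φ1] = [8, 2]
r5 m[sprk→φ5] = [17576, 31512]
r5 m[snow→φ2] = [1, 1]
r6 m[φ0→rain] = [84656, 118976]
r6 m[φ0→slip] = [777, 1351]
r6 m[φ1→slip] = [34, 58]
r6 m[φ1→sprk] = [232856, 435656]
r6 m[φ2→sun] = [1306696, 1427464]
r6 m[φ2→slip] = [13, 26]
r6 m[φ2→snow] = [1910536, 823624]
r6 m[φ3→rain] = [49, 63]
r6 m[φ3→cld] = [314912, 353600]
r6 m[φ4→slip] = [8, 1]
r6 m[φ5→sprk] = [8, 2]
r6 m[φ6→cld] = [7, 7]
r6 m[φ7→slip] = [4, 4]
r6 m[φ8→rain] = [1, 2]
r6 m[rain→φ0] = [49, 126]
r6 m[rain→φ3] = [84656, 237952]
r6 m[rain→φ8] = [4148144, 7495488]
r6 m[sun→φ2] = [1, 1]
r6 m[cld→φ3] = [7, 7]
r6 m[cld→φ6] = [314912, 353600]
r6 m[slip→φ0] = [14144, 6032]
r6 m[slip→φ1] = [323232, 140504]
r6 m[slip→φ2] = [845376, 313432]
r6 m[slip→φ4] = [1373736, 8149232]
r6 m[slip→φ7] = [2747472, 2037308]
r6 m[sprk→φ1] = [8, 2]
r6 m[sprk→φ5] = [232856, 435656]
r6 m[snow→φ2] = [1, 1]
r7 m[φ0→rain] = [84656, 118976]
r7 m[φ0→slip] = [777, 1351]
r7 m[φ1→slip] = [34, 58]
r7 m[φ1→sprk] = [1629992, 3049592]
r7 m[φ2→sun] = [9146872, 9992248]
r7 m[φ2→slip] = [13, 26]
r7 m[φ2→snow] = [13373752, 5765368]
r7 m[φ3→rain] = [49, 63]
r7 m[φ3→cld] = [1274416, 1459744]
r7 m[φ4→slip] = [8, 1]
r7 m[φ5→sprk] = [8, 2]
r7 m[φ6→cld] = [7, 7]
r7 m[φ7→slip] = [4, 4]
r7 m[φ8→rain] = [1, 2]
r7 m[rain→φ0] = [49, 126]
r7 m[rain→φ3] = [84656, 237952]
r7 m[rain→φ8] = [4148144, 7495488]
r7 m[sun→φ2] = [1, 1]
r7 m[cld→φ3] = [7, 7]
r7 m[cld→φ6] = [314912, 353600]
r7 m[slip→φ0] = [14144, 6032]
r7 m[slip→φ1] = [323232, 140504]
r7 m[slip→φ2] = [845376, 313432]
r7 m[slip→φ4] = [1373736, 8149232]
r7 m[slip→φ7] = [2747472, 2037308]
r7 m[sprk→φ1] = [8, 2]
r7 m[sprk→φ5] = [232856, 435656]
r7 m[snow→φ2] = [1, 1]
r8 m[φ0→rain] = [84656, 118976]
r8 m[φ0→slip] = [777, 1351]
r8 m[φ1→slip] = [34, 58]
r8 m[φ1→sprk] = [1629992, 3049592]
r8 m[φ2→sun] = [9146872, 9992248]
r8 m[φ2→slip] = [13, 26]
r8 m[φ2→snow] = [13373752, 5765368]
r8 m[φ3→rain] = [49, 63]
r8 m[φ3→cld] = [1274416, 1459744]
r8 m[φ4→slip] = [8, 1]
r8 m[φ5→sprk] = [8, 2]
r8 m[φ6→cld] = [7, 7]
r8 m[φ7→slip] = [4, 4]
r8 m[φ8→rain] = [1, 2]
r8 m[rain→φ0] = [49, 126]
r8 m[rain→φ3] = [84656, 237952]
r8 m[rain→φ8] = [4148144, 7495488]
r8 m[sun→φ2] = [1, 1]
r8 m[cld→φ3] = [7, 7]
r8 m[cld→φ6] = [1274416, 1459744]
r8 m[slip→φ0] = [14144, 6032]
r8 m[slip→φ1] = [323232, 140504]
r8 m[slip→φ2] = [845376, 313432]
r8 m[slip→φ4] = [1373736, 8149232]
r8 m[slip→φ7] = [2747472, 2037308]
r8 m[sprk→φ1] = [8, 2]
r8 m[sprk→φ5] = [1629992, 3049592]
r8 m[snow→φ2] = [1, 1]
r9 m[φ0→rain] = [84656, 118976]
r9 m[φ0→slip] = [777, 1351]
r9 m[φ1→slip] = [34, 58]
r9 m[φ1→sprk] = [1629992, 3049592]
r9 m[φ2→sun] = [9146872, 9992248]
r9 m[φ2→slip] = [13, 26]
r9 m[φ2→snow] = [13373752, 5765368]
r9 m[φ3→rain] = [49, 63]
r9 m[φ3→cld] = [1274416, 1459744]
r9 m[φ4→slip] = [8, 1]
r9 m[φ5→sprk] = [8, 2]
r9 m[φ6→cld] = [7, 7]
r9 m[φ7→slip] = [4, 4]
r9 m[φ8→rain] = [1, 2]
r9 m[rain→φ0] = [49, 126]
r9 m[rain→φ3] = [84656, 237952]
r9 m[rain→φ8] = [4148144, 7495488]
r9 m[sun→φ2] = [1, 1]
r9 m[cld→φ3] = [7, 7]
r9 m[cld→φ6] = [1274416, 1459744]
r9 m[slip→φ0] = [14144, 6032]
r9 m[slip→φ1] = [323232, 140504]
r9 m[slip→φ2] = [845376, 313432]
r9 m[slip→φ4] = [1373736, 8149232]
r9 m[slip→φ7] = [2747472, 2037308]
r9 m[sprk→φ1] = [8, 2]
r9 m[sprk→φ5] = [1629992, 3049592]
r9 m[snow→φ2] = [1, 1]
fixed point reached at round 9
b[sprk] = ⊗ incoming = [13039936, 6099184]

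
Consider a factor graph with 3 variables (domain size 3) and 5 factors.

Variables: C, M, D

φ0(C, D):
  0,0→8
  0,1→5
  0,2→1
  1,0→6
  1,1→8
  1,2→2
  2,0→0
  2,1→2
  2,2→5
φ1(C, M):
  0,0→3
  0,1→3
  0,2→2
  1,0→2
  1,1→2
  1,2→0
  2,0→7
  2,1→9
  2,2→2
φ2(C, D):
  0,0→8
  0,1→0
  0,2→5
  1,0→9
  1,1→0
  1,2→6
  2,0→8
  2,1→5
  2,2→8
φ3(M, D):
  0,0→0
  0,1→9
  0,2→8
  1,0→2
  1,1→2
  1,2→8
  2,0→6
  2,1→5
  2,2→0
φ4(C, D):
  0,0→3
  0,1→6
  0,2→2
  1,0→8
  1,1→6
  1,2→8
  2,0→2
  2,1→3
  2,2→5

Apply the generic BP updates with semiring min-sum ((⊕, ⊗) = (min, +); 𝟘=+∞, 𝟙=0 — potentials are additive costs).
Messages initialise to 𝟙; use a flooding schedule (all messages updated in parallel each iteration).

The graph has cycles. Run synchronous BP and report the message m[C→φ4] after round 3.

init: all messages = 𝟙 over 3 values
r1 m[φ0→C] = [1, 2, 0]
r1 m[φ0→D] = [0, 2, 1]
r1 m[φ1→C] = [2, 0, 2]
r1 m[φ1→M] = [2, 2, 0]
r1 m[φ2→C] = [0, 0, 5]
r1 m[φ2→D] = [8, 0, 5]
r1 m[φ3→M] = [0, 2, 0]
r1 m[φ3→D] = [0, 2, 0]
r1 m[φ4→C] = [2, 6, 2]
r1 m[φ4→D] = [2, 3, 2]
r1 m[C→φ0] = [0, 0, 0]
r1 m[C→φ1] = [0, 0, 0]
r1 m[C→φ2] = [0, 0, 0]
r1 m[C→φ4] = [0, 0, 0]
r1 m[M→φ1] = [0, 0, 0]
r1 m[M→φ3] = [0, 0, 0]
r1 m[D→φ0] = [0, 0, 0]
r1 m[D→φ2] = [0, 0, 0]
r1 m[D→φ3] = [0, 0, 0]
r1 m[D→φ4] = [0, 0, 0]
r2 m[φ0→C] = [1, 2, 0]
r2 m[φ0→D] = [0, 2, 1]
r2 m[φ1→C] = [2, 0, 2]
r2 m[φ1→M] = [2, 2, 0]
r2 m[φ2→C] = [0, 0, 5]
r2 m[φ2→D] = [8, 0, 5]
r2 m[φ3→M] = [0, 2, 0]
r2 m[φ3→D] = [0, 2, 0]
r2 m[φ4→C] = [2, 6, 2]
r2 m[φ4→D] = [2, 3, 2]
r2 m[C→φ0] = [4, 6, 9]
r2 m[C→φ1] = [3, 8, 7]
r2 m[C→φ2] = [5, 8, 4]
r2 m[C→φ4] = [3, 2, 7]
r2 m[M→φ1] = [0, 2, 0]
r2 m[M→φ3] = [2, 2, 0]
r2 m[D→φ0] = [10, 5, 7]
r2 m[D→φ2] = [2, 7, 3]
r2 m[D→φ3] = [10, 5, 8]
r2 m[D→φ4] = [8, 4, 6]
r3 m[φ0→C] = [8, 9, 7]
r3 m[φ0→D] = [9, 9, 5]
r3 m[φ1→C] = [2, 0, 2]
r3 m[φ1→M] = [6, 6, 5]
r3 m[φ2→C] = [7, 7, 10]
r3 m[φ2→D] = [12, 5, 10]
r3 m[φ3→M] = [10, 7, 8]
r3 m[φ3→D] = [2, 4, 0]
r3 m[φ4→C] = [8, 10, 7]
r3 m[φ4→D] = [6, 8, 5]
r3 m[C→φ0] = [4, 6, 9]
r3 m[C→φ1] = [3, 8, 7]
r3 m[C→φ2] = [5, 8, 4]
r3 m[C→φ4] = [3, 2, 7]
r3 m[M→φ1] = [0, 2, 0]
r3 m[M→φ3] = [2, 2, 0]
r3 m[D→φ0] = [10, 5, 7]
r3 m[D→φ2] = [2, 7, 3]
r3 m[D→φ3] = [10, 5, 8]
r3 m[D→φ4] = [8, 4, 6]

message @ round 3 = [3, 2, 7]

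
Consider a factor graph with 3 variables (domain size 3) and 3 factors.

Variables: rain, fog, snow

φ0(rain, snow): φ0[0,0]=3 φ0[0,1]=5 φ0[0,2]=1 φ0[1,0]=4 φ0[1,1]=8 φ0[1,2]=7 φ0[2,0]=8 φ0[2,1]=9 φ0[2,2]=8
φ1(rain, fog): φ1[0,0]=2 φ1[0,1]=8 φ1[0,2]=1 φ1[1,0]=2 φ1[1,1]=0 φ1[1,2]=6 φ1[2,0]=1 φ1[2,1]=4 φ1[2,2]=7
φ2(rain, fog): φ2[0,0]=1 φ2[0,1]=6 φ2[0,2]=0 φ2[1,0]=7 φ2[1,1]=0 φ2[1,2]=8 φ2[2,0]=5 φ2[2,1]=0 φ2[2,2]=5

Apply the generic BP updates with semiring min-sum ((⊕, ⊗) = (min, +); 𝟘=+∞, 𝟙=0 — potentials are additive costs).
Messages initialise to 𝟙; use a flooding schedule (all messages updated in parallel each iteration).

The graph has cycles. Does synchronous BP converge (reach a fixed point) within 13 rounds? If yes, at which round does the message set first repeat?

init: all messages = 𝟙 over 3 values
r1 m[φ0→rain] = [1, 4, 8]
r1 m[φ0→snow] = [3, 5, 1]
r1 m[φ1→rain] = [1, 0, 1]
r1 m[φ1→fog] = [1, 0, 1]
r1 m[φ2→rain] = [0, 0, 0]
r1 m[φ2→fog] = [1, 0, 0]
r1 m[rain→φ0] = [0, 0, 0]
r1 m[rain→φ1] = [0, 0, 0]
r1 m[rain→φ2] = [0, 0, 0]
r1 m[fog→φ1] = [0, 0, 0]
r1 m[fog→φ2] = [0, 0, 0]
r1 m[snow→φ0] = [0, 0, 0]
r2 m[φ0→rain] = [1, 4, 8]
r2 m[φ0→snow] = [3, 5, 1]
r2 m[φ1→rain] = [1, 0, 1]
r2 m[φ1→fog] = [1, 0, 1]
r2 m[φ2→rain] = [0, 0, 0]
r2 m[φ2→fog] = [1, 0, 0]
r2 m[rain→φ0] = [1, 0, 1]
r2 m[rain→φ1] = [1, 4, 8]
r2 m[rain→φ2] = [2, 4, 9]
r2 m[fog→φ1] = [1, 0, 0]
r2 m[fog→φ2] = [1, 0, 1]
r2 m[snow→φ0] = [0, 0, 0]
r3 m[φ0→rain] = [1, 4, 8]
r3 m[φ0→snow] = [4, 6, 2]
r3 m[φ1→rain] = [1, 0, 2]
r3 m[φ1→fog] = [3, 4, 2]
r3 m[φ2→rain] = [1, 0, 0]
r3 m[φ2→fog] = [3, 4, 2]
r3 m[rain→φ0] = [1, 0, 1]
r3 m[rain→φ1] = [1, 4, 8]
r3 m[rain→φ2] = [2, 4, 9]
r3 m[fog→φ1] = [1, 0, 0]
r3 m[fog→φ2] = [1, 0, 1]
r3 m[snow→φ0] = [0, 0, 0]
r4 m[φ0→rain] = [1, 4, 8]
r4 m[φ0→snow] = [4, 6, 2]
r4 m[φ1→rain] = [1, 0, 2]
r4 m[φ1→fog] = [3, 4, 2]
r4 m[φ2→rain] = [1, 0, 0]
r4 m[φ2→fog] = [3, 4, 2]
r4 m[rain→φ0] = [2, 0, 2]
r4 m[rain→φ1] = [2, 4, 8]
r4 m[rain→φ2] = [2, 4, 10]
r4 m[fog→φ1] = [3, 4, 2]
r4 m[fog→φ2] = [3, 4, 2]
r4 m[snow→φ0] = [0, 0, 0]
r5 m[φ0→rain] = [1, 4, 8]
r5 m[φ0→snow] = [4, 7, 3]
r5 m[φ1→rain] = [3, 4, 4]
r5 m[φ1→fog] = [4, 4, 3]
r5 m[φ2→rain] = [2, 4, 4]
r5 m[φ2→fog] = [3, 4, 2]
r5 m[rain→φ0] = [2, 0, 2]
r5 m[rain→φ1] = [2, 4, 8]
r5 m[rain→φ2] = [2, 4, 10]
r5 m[fog→φ1] = [3, 4, 2]
r5 m[fog→φ2] = [3, 4, 2]
r5 m[snow→φ0] = [0, 0, 0]
r6 m[φ0→rain] = [1, 4, 8]
r6 m[φ0→snow] = [4, 7, 3]
r6 m[φ1→rain] = [3, 4, 4]
r6 m[φ1→fog] = [4, 4, 3]
r6 m[φ2→rain] = [2, 4, 4]
r6 m[φ2→fog] = [3, 4, 2]
r6 m[rain→φ0] = [5, 8, 8]
r6 m[rain→φ1] = [3, 8, 12]
r6 m[rain→φ2] = [4, 8, 12]
r6 m[fog→φ1] = [3, 4, 2]
r6 m[fog→φ2] = [4, 4, 3]
r6 m[snow→φ0] = [0, 0, 0]
r7 m[φ0→rain] = [1, 4, 8]
r7 m[φ0→snow] = [8, 10, 6]
r7 m[φ1→rain] = [3, 4, 4]
r7 m[φ1→fog] = [5, 8, 4]
r7 m[φ2→rain] = [3, 4, 4]
r7 m[φ2→fog] = [5, 8, 4]
r7 m[rain→φ0] = [5, 8, 8]
r7 m[rain→φ1] = [3, 8, 12]
r7 m[rain→φ2] = [4, 8, 12]
r7 m[fog→φ1] = [3, 4, 2]
r7 m[fog→φ2] = [4, 4, 3]
r7 m[snow→φ0] = [0, 0, 0]
r8 m[φ0→rain] = [1, 4, 8]
r8 m[φ0→snow] = [8, 10, 6]
r8 m[φ1→rain] = [3, 4, 4]
r8 m[φ1→fog] = [5, 8, 4]
r8 m[φ2→rain] = [3, 4, 4]
r8 m[φ2→fog] = [5, 8, 4]
r8 m[rain→φ0] = [6, 8, 8]
r8 m[rain→φ1] = [4, 8, 12]
r8 m[rain→φ2] = [4, 8, 12]
r8 m[fog→φ1] = [5, 8, 4]
r8 m[fog→φ2] = [5, 8, 4]
r8 m[snow→φ0] = [0, 0, 0]
r9 m[φ0→rain] = [1, 4, 8]
r9 m[φ0→snow] = [9, 11, 7]
r9 m[φ1→rain] = [5, 7, 6]
r9 m[φ1→fog] = [6, 8, 5]
r9 m[φ2→rain] = [4, 8, 8]
r9 m[φ2→fog] = [5, 8, 4]
r9 m[rain→φ0] = [6, 8, 8]
r9 m[rain→φ1] = [4, 8, 12]
r9 m[rain→φ2] = [4, 8, 12]
r9 m[fog→φ1] = [5, 8, 4]
r9 m[fog→φ2] = [5, 8, 4]
r9 m[snow→φ0] = [0, 0, 0]
r10 m[φ0→rain] = [1, 4, 8]
r10 m[φ0→snow] = [9, 11, 7]
r10 m[φ1→rain] = [5, 7, 6]
r10 m[φ1→fog] = [6, 8, 5]
r10 m[φ2→rain] = [4, 8, 8]
r10 m[φ2→fog] = [5, 8, 4]
r10 m[rain→φ0] = [9, 15, 14]
r10 m[rain→φ1] = [5, 12, 16]
r10 m[rain→φ2] = [6, 11, 14]
r10 m[fog→φ1] = [5, 8, 4]
r10 m[fog→φ2] = [6, 8, 5]
r10 m[snow→φ0] = [0, 0, 0]
r11 m[φ0→rain] = [1, 4, 8]
r11 m[φ0→snow] = [12, 14, 10]
r11 m[φ1→rain] = [5, 7, 6]
r11 m[φ1→fog] = [7, 12, 6]
r11 m[φ2→rain] = [5, 8, 8]
r11 m[φ2→fog] = [7, 11, 6]
r11 m[rain→φ0] = [9, 15, 14]
r11 m[rain→φ1] = [5, 12, 16]
r11 m[rain→φ2] = [6, 11, 14]
r11 m[fog→φ1] = [5, 8, 4]
r11 m[fog→φ2] = [6, 8, 5]
r11 m[snow→φ0] = [0, 0, 0]
r12 m[φ0→rain] = [1, 4, 8]
r12 m[φ0→snow] = [12, 14, 10]
r12 m[φ1→rain] = [5, 7, 6]
r12 m[φ1→fog] = [7, 12, 6]
r12 m[φ2→rain] = [5, 8, 8]
r12 m[φ2→fog] = [7, 11, 6]
r12 m[rain→φ0] = [10, 15, 14]
r12 m[rain→φ1] = [6, 12, 16]
r12 m[rain→φ2] = [6, 11, 14]
r12 m[fog→φ1] = [7, 11, 6]
r12 m[fog→φ2] = [7, 12, 6]
r12 m[snow→φ0] = [0, 0, 0]
r13 m[φ0→rain] = [1, 4, 8]
r13 m[φ0→snow] = [13, 15, 11]
r13 m[φ1→rain] = [7, 9, 8]
r13 m[φ1→fog] = [8, 12, 7]
r13 m[φ2→rain] = [6, 12, 11]
r13 m[φ2→fog] = [7, 11, 6]
r13 m[rain→φ0] = [10, 15, 14]
r13 m[rain→φ1] = [6, 12, 16]
r13 m[rain→φ2] = [6, 11, 14]
r13 m[fog→φ1] = [7, 11, 6]
r13 m[fog→φ2] = [7, 12, 6]
r13 m[snow→φ0] = [0, 0, 0]
no fixed point within 13 rounds

NOT CONVERGED within 13 rounds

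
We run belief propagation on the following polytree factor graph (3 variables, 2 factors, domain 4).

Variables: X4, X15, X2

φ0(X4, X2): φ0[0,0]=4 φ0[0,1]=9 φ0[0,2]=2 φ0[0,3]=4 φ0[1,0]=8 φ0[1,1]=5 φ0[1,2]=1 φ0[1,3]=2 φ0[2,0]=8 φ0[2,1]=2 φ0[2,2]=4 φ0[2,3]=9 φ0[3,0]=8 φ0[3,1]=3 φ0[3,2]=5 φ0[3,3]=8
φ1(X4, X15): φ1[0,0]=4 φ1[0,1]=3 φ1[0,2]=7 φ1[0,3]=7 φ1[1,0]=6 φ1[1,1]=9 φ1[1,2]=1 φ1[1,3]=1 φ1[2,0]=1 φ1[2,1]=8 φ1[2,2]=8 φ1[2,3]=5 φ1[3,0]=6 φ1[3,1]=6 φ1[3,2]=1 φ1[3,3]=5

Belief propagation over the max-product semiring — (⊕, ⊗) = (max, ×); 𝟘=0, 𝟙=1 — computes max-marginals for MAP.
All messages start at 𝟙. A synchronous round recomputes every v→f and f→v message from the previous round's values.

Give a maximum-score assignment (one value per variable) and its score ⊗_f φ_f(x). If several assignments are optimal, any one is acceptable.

init: all messages = 𝟙 over 4 values
r1 m[φ0→X4] = [9, 8, 9, 8]
r1 m[φ0→X2] = [8, 9, 5, 9]
r1 m[φ1→X4] = [7, 9, 8, 6]
r1 m[φ1→X15] = [6, 9, 8, 7]
r1 m[X4→φ0] = [1, 1, 1, 1]
r1 m[X4→φ1] = [1, 1, 1, 1]
r1 m[X15→φ1] = [1, 1, 1, 1]
r1 m[X2→φ0] = [1, 1, 1, 1]
r2 m[φ0→X4] = [9, 8, 9, 8]
r2 m[φ0→X2] = [8, 9, 5, 9]
r2 m[φ1→X4] = [7, 9, 8, 6]
r2 m[φ1→X15] = [6, 9, 8, 7]
r2 m[X4→φ0] = [7, 9, 8, 6]
r2 m[X4→φ1] = [9, 8, 9, 8]
r2 m[X15→φ1] = [1, 1, 1, 1]
r2 m[X2→φ0] = [1, 1, 1, 1]
r3 m[φ0→X4] = [9, 8, 9, 8]
r3 m[φ0→X2] = [72, 63, 32, 72]
r3 m[φ1→X4] = [7, 9, 8, 6]
r3 m[φ1→X15] = [48, 72, 72, 63]
r3 m[X4→φ0] = [7, 9, 8, 6]
r3 m[X4→φ1] = [9, 8, 9, 8]
r3 m[X15→φ1] = [1, 1, 1, 1]
r3 m[X2→φ0] = [1, 1, 1, 1]
r4 m[φ0→X4] = [9, 8, 9, 8]
r4 m[φ0→X2] = [72, 63, 32, 72]
r4 m[φ1→X4] = [7, 9, 8, 6]
r4 m[φ1→X15] = [48, 72, 72, 63]
r4 m[X4→φ0] = [7, 9, 8, 6]
r4 m[X4→φ1] = [9, 8, 9, 8]
r4 m[X15→φ1] = [1, 1, 1, 1]
r4 m[X2→φ0] = [1, 1, 1, 1]
fixed point reached at round 4
traceback from X4: (X4=1, X15=1, X2=0), score=72

assignment: (X4=1, X15=1, X2=0); score = 72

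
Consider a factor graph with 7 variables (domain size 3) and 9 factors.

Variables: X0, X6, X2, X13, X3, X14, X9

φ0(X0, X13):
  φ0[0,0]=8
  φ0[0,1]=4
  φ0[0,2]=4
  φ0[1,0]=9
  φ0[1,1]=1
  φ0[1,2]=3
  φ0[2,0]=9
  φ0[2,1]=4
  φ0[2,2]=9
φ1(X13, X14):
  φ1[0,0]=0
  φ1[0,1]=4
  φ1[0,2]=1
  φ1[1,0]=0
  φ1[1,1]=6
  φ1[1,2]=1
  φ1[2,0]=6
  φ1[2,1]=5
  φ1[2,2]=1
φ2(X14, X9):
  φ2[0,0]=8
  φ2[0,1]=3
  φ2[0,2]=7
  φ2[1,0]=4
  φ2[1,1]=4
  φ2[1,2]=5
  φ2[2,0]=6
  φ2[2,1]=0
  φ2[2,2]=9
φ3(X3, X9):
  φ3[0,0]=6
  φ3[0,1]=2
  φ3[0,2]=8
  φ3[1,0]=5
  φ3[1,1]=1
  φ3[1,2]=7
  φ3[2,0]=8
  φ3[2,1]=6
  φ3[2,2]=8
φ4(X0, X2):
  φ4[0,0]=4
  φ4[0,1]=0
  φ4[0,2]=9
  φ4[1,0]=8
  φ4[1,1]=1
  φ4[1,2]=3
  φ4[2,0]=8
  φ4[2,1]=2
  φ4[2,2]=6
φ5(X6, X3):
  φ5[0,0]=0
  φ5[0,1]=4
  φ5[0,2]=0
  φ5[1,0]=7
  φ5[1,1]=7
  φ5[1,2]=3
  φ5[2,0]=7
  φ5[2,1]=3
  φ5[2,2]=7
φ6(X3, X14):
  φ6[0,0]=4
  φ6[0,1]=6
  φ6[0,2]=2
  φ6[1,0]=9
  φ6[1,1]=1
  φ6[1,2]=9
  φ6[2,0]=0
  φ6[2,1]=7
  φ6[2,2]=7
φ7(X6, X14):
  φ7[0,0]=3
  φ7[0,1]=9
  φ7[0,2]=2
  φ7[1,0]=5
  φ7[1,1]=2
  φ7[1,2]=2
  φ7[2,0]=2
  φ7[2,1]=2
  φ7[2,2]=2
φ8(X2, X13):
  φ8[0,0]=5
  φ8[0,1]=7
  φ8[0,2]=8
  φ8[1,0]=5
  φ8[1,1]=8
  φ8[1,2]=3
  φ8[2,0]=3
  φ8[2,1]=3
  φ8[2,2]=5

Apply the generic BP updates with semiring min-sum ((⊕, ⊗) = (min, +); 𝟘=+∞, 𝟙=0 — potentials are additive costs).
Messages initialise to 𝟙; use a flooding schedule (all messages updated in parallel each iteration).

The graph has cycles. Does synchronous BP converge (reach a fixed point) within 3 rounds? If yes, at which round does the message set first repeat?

init: all messages = 𝟙 over 3 values
r1 m[φ0→X0] = [4, 1, 4]
r1 m[φ0→X13] = [8, 1, 3]
r1 m[φ1→X13] = [0, 0, 1]
r1 m[φ1→X14] = [0, 4, 1]
r1 m[φ2→X14] = [3, 4, 0]
r1 m[φ2→X9] = [4, 0, 5]
r1 m[φ3→X3] = [2, 1, 6]
r1 m[φ3→X9] = [5, 1, 7]
r1 m[φ4→X0] = [0, 1, 2]
r1 m[φ4→X2] = [4, 0, 3]
r1 m[φ5→X6] = [0, 3, 3]
r1 m[φ5→X3] = [0, 3, 0]
r1 m[φ6→X3] = [2, 1, 0]
r1 m[φ6→X14] = [0, 1, 2]
r1 m[φ7→X6] = [2, 2, 2]
r1 m[φ7→X14] = [2, 2, 2]
r1 m[φ8→X2] = [5, 3, 3]
r1 m[φ8→X13] = [3, 3, 3]
r1 m[X0→φ0] = [0, 0, 0]
r1 m[X0→φ4] = [0, 0, 0]
r1 m[X6→φ5] = [0, 0, 0]
r1 m[X6→φ7] = [0, 0, 0]
r1 m[X2→φ4] = [0, 0, 0]
r1 m[X2→φ8] = [0, 0, 0]
r1 m[X13→φ0] = [0, 0, 0]
r1 m[X13→φ1] = [0, 0, 0]
r1 m[X13→φ8] = [0, 0, 0]
r1 m[X3→φ3] = [0, 0, 0]
r1 m[X3→φ5] = [0, 0, 0]
r1 m[X3→φ6] = [0, 0, 0]
r1 m[X14→φ1] = [0, 0, 0]
r1 m[X14→φ2] = [0, 0, 0]
r1 m[X14→φ6] = [0, 0, 0]
r1 m[X14→φ7] = [0, 0, 0]
r1 m[X9→φ2] = [0, 0, 0]
r1 m[X9→φ3] = [0, 0, 0]
r2 m[φ0→X0] = [4, 1, 4]
r2 m[φ0→X13] = [8, 1, 3]
r2 m[φ1→X13] = [0, 0, 1]
r2 m[φ1→X14] = [0, 4, 1]
r2 m[φ2→X14] = [3, 4, 0]
r2 m[φ2→X9] = [4, 0, 5]
r2 m[φ3→X3] = [2, 1, 6]
r2 m[φ3→X9] = [5, 1, 7]
r2 m[φ4→X0] = [0, 1, 2]
r2 m[φ4→X2] = [4, 0, 3]
r2 m[φ5→X6] = [0, 3, 3]
r2 m[φ5→X3] = [0, 3, 0]
r2 m[φ6→X3] = [2, 1, 0]
r2 m[φ6→X14] = [0, 1, 2]
r2 m[φ7→X6] = [2, 2, 2]
r2 m[φ7→X14] = [2, 2, 2]
r2 m[φ8→X2] = [5, 3, 3]
r2 m[φ8→X13] = [3, 3, 3]
r2 m[X0→φ0] = [0, 1, 2]
r2 m[X0→φ4] = [4, 1, 4]
r2 m[X6→φ5] = [2, 2, 2]
r2 m[X6→φ7] = [0, 3, 3]
r2 m[X2→φ4] = [5, 3, 3]
r2 m[X2→φ8] = [4, 0, 3]
r2 m[X13→φ0] = [3, 3, 4]
r2 m[X13→φ1] = [11, 4, 6]
r2 m[X13→φ8] = [8, 1, 4]
r2 m[X3→φ3] = [2, 4, 0]
r2 m[X3→φ5] = [4, 2, 6]
r2 m[X3→φ6] = [2, 4, 6]
r2 m[X14→φ1] = [5, 7, 4]
r2 m[X14→φ2] = [2, 7, 5]
r2 m[X14→φ6] = [5, 10, 3]
r2 m[X14→φ7] = [3, 9, 3]
r2 m[X9→φ2] = [5, 1, 7]
r2 m[X9→φ3] = [4, 0, 5]
r3 m[φ0→X0] = [7, 4, 7]
r3 m[φ0→X13] = [8, 2, 4]
r3 m[φ1→X13] = [5, 5, 5]
r3 m[φ1→X14] = [4, 10, 5]
r3 m[φ2→X14] = [4, 5, 1]
r3 m[φ2→X9] = [10, 5, 9]
r3 m[φ3→X3] = [2, 1, 6]
r3 m[φ3→X9] = [8, 4, 8]
r3 m[φ4→X0] = [3, 4, 5]
r3 m[φ4→X2] = [8, 2, 4]
r3 m[φ5→X6] = [4, 9, 5]
r3 m[φ5→X3] = [2, 5, 2]
r3 m[φ6→X3] = [5, 11, 5]
r3 m[φ6→X14] = [6, 5, 4]
r3 m[φ7→X6] = [5, 5, 5]
r3 m[φ7→X14] = [3, 5, 2]
r3 m[φ8→X2] = [8, 7, 4]
r3 m[φ8→X13] = [5, 6, 3]
r3 m[X0→φ0] = [0, 1, 2]
r3 m[X0→φ4] = [4, 1, 4]
r3 m[X6→φ5] = [2, 2, 2]
r3 m[X6→φ7] = [0, 3, 3]
r3 m[X2→φ4] = [5, 3, 3]
r3 m[X2→φ8] = [4, 0, 3]
r3 m[X13→φ0] = [3, 3, 4]
r3 m[X13→φ1] = [11, 4, 6]
r3 m[X13→φ8] = [8, 1, 4]
r3 m[X3→φ3] = [2, 4, 0]
r3 m[X3→φ5] = [4, 2, 6]
r3 m[X3→φ6] = [2, 4, 6]
r3 m[X14→φ1] = [5, 7, 4]
r3 m[X14→φ2] = [2, 7, 5]
r3 m[X14→φ6] = [5, 10, 3]
r3 m[X14→φ7] = [3, 9, 3]
r3 m[X9→φ2] = [5, 1, 7]
r3 m[X9→φ3] = [4, 0, 5]
no fixed point within 3 rounds

NOT CONVERGED within 3 rounds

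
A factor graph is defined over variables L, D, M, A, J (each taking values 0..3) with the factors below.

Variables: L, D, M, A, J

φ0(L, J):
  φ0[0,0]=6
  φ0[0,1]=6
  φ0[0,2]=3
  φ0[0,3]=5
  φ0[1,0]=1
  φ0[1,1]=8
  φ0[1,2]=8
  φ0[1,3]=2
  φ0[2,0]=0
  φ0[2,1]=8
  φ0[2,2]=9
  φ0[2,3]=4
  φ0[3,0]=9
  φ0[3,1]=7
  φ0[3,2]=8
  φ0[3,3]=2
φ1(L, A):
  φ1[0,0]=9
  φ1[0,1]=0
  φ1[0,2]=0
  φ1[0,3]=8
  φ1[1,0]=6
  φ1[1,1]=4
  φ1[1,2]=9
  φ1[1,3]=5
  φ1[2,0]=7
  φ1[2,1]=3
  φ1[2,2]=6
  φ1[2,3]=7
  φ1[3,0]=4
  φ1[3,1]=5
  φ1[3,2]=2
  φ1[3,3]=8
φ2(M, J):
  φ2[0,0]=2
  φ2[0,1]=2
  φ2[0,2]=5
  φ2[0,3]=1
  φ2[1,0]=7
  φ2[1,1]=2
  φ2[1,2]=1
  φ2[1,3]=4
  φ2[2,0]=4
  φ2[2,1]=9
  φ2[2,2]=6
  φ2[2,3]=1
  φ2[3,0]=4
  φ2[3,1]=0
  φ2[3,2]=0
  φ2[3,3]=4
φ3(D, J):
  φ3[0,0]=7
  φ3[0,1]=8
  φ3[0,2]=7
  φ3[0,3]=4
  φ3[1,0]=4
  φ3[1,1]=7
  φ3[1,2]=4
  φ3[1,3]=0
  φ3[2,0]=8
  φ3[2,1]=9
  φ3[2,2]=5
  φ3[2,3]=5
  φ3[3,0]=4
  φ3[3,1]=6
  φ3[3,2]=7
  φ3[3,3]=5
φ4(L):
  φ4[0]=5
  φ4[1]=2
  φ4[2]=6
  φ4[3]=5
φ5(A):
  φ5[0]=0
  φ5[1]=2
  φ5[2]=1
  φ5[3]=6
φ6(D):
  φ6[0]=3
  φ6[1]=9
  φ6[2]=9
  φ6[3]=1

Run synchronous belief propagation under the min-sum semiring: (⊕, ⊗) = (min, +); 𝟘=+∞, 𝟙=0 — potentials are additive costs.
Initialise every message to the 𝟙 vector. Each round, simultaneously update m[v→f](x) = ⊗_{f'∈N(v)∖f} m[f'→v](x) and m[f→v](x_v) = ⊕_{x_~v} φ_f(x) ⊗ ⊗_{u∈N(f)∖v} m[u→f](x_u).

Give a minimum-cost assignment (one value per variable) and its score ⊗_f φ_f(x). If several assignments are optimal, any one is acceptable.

assignment: (L=1, D=3, M=0, A=0, J=0); score = 16

init: all messages = 𝟙 over 4 values
r1 m[φ0→L] = [3, 1, 0, 2]
r1 m[φ0→J] = [0, 6, 3, 2]
r1 m[φ1→L] = [0, 4, 3, 2]
r1 m[φ1→A] = [4, 0, 0, 5]
r1 m[φ2→M] = [1, 1, 1, 0]
r1 m[φ2→J] = [2, 0, 0, 1]
r1 m[φ3→D] = [4, 0, 5, 4]
r1 m[φ3→J] = [4, 6, 4, 0]
r1 m[φ4→L] = [5, 2, 6, 5]
r1 m[φ5→A] = [0, 2, 1, 6]
r1 m[φ6→D] = [3, 9, 9, 1]
r1 m[L→φ0] = [0, 0, 0, 0]
r1 m[L→φ1] = [0, 0, 0, 0]
r1 m[L→φ4] = [0, 0, 0, 0]
r1 m[D→φ3] = [0, 0, 0, 0]
r1 m[D→φ6] = [0, 0, 0, 0]
r1 m[M→φ2] = [0, 0, 0, 0]
r1 m[A→φ1] = [0, 0, 0, 0]
r1 m[A→φ5] = [0, 0, 0, 0]
r1 m[J→φ0] = [0, 0, 0, 0]
r1 m[J→φ2] = [0, 0, 0, 0]
r1 m[J→φ3] = [0, 0, 0, 0]
r2 m[φ0→L] = [3, 1, 0, 2]
r2 m[φ0→J] = [0, 6, 3, 2]
r2 m[φ1→L] = [0, 4, 3, 2]
r2 m[φ1→A] = [4, 0, 0, 5]
r2 m[φ2→M] = [1, 1, 1, 0]
r2 m[φ2→J] = [2, 0, 0, 1]
r2 m[φ3→D] = [4, 0, 5, 4]
r2 m[φ3→J] = [4, 6, 4, 0]
r2 m[φ4→L] = [5, 2, 6, 5]
r2 m[φ5→A] = [0, 2, 1, 6]
r2 m[φ6→D] = [3, 9, 9, 1]
r2 m[L→φ0] = [5, 6, 9, 7]
r2 m[L→φ1] = [8, 3, 6, 7]
r2 m[L→φ4] = [3, 5, 3, 4]
r2 m[D→φ3] = [3, 9, 9, 1]
r2 m[D→φ6] = [4, 0, 5, 4]
r2 m[M→φ2] = [0, 0, 0, 0]
r2 m[A→φ1] = [0, 2, 1, 6]
r2 m[A→φ5] = [4, 0, 0, 5]
r2 m[J→φ0] = [6, 6, 4, 1]
r2 m[J→φ2] = [4, 12, 7, 2]
r2 m[J→φ3] = [2, 6, 3, 3]
r3 m[φ0→L] = [6, 3, 5, 3]
r3 m[φ0→J] = [7, 11, 8, 8]
r3 m[φ1→L] = [1, 6, 5, 3]
r3 m[φ1→A] = [9, 7, 8, 8]
r3 m[φ2→M] = [3, 6, 3, 6]
r3 m[φ2→J] = [2, 0, 0, 1]
r3 m[φ3→D] = [7, 3, 8, 6]
r3 m[φ3→J] = [5, 7, 8, 6]
r3 m[φ4→L] = [5, 2, 6, 5]
r3 m[φ5→A] = [0, 2, 1, 6]
r3 m[φ6→D] = [3, 9, 9, 1]
r3 m[L→φ0] = [5, 6, 9, 7]
r3 m[L→φ1] = [8, 3, 6, 7]
r3 m[L→φ4] = [3, 5, 3, 4]
r3 m[D→φ3] = [3, 9, 9, 1]
r3 m[D→φ6] = [4, 0, 5, 4]
r3 m[M→φ2] = [0, 0, 0, 0]
r3 m[A→φ1] = [0, 2, 1, 6]
r3 m[A→φ5] = [4, 0, 0, 5]
r3 m[J→φ0] = [6, 6, 4, 1]
r3 m[J→φ2] = [4, 12, 7, 2]
r3 m[J→φ3] = [2, 6, 3, 3]
r4 m[φ0→L] = [6, 3, 5, 3]
r4 m[φ0→J] = [7, 11, 8, 8]
r4 m[φ1→L] = [1, 6, 5, 3]
r4 m[φ1→A] = [9, 7, 8, 8]
r4 m[φ2→M] = [3, 6, 3, 6]
r4 m[φ2→J] = [2, 0, 0, 1]
r4 m[φ3→D] = [7, 3, 8, 6]
r4 m[φ3→J] = [5, 7, 8, 6]
r4 m[φ4→L] = [5, 2, 6, 5]
r4 m[φ5→A] = [0, 2, 1, 6]
r4 m[φ6→D] = [3, 9, 9, 1]
r4 m[L→φ0] = [6, 8, 11, 8]
r4 m[L→φ1] = [11, 5, 11, 8]
r4 m[L→φ4] = [7, 9, 10, 6]
r4 m[D→φ3] = [3, 9, 9, 1]
r4 m[D→φ6] = [7, 3, 8, 6]
r4 m[M→φ2] = [0, 0, 0, 0]
r4 m[A→φ1] = [0, 2, 1, 6]
r4 m[A→φ5] = [9, 7, 8, 8]
r4 m[J→φ0] = [7, 7, 8, 7]
r4 m[J→φ2] = [12, 18, 16, 14]
r4 m[J→φ3] = [9, 11, 8, 9]
r5 m[φ0→L] = [11, 8, 7, 9]
r5 m[φ0→J] = [9, 12, 9, 10]
r5 m[φ1→L] = [1, 6, 5, 3]
r5 m[φ1→A] = [11, 9, 10, 10]
r5 m[φ2→M] = [14, 17, 15, 16]
r5 m[φ2→J] = [2, 0, 0, 1]
r5 m[φ3→D] = [13, 9, 13, 13]
r5 m[φ3→J] = [5, 7, 8, 6]
r5 m[φ4→L] = [5, 2, 6, 5]
r5 m[φ5→A] = [0, 2, 1, 6]
r5 m[φ6→D] = [3, 9, 9, 1]
r5 m[L→φ0] = [6, 8, 11, 8]
r5 m[L→φ1] = [11, 5, 11, 8]
r5 m[L→φ4] = [7, 9, 10, 6]
r5 m[D→φ3] = [3, 9, 9, 1]
r5 m[D→φ6] = [7, 3, 8, 6]
r5 m[M→φ2] = [0, 0, 0, 0]
r5 m[A→φ1] = [0, 2, 1, 6]
r5 m[A→φ5] = [9, 7, 8, 8]
r5 m[J→φ0] = [7, 7, 8, 7]
r5 m[J→φ2] = [12, 18, 16, 14]
r5 m[J→φ3] = [9, 11, 8, 9]
r6 m[φ0→L] = [11, 8, 7, 9]
r6 m[φ0→J] = [9, 12, 9, 10]
r6 m[φ1→L] = [1, 6, 5, 3]
r6 m[φ1→A] = [11, 9, 10, 10]
r6 m[φ2→M] = [14, 17, 15, 16]
r6 m[φ2→J] = [2, 0, 0, 1]
r6 m[φ3→D] = [13, 9, 13, 13]
r6 m[φ3→J] = [5, 7, 8, 6]
r6 m[φ4→L] = [5, 2, 6, 5]
r6 m[φ5→A] = [0, 2, 1, 6]
r6 m[φ6→D] = [3, 9, 9, 1]
r6 m[L→φ0] = [6, 8, 11, 8]
r6 m[L→φ1] = [16, 10, 13, 14]
r6 m[L→φ4] = [12, 14, 12, 12]
r6 m[D→φ3] = [3, 9, 9, 1]
r6 m[D→φ6] = [13, 9, 13, 13]
r6 m[M→φ2] = [0, 0, 0, 0]
r6 m[A→φ1] = [0, 2, 1, 6]
r6 m[A→φ5] = [11, 9, 10, 10]
r6 m[J→φ0] = [7, 7, 8, 7]
r6 m[J→φ2] = [14, 19, 17, 16]
r6 m[J→φ3] = [11, 12, 9, 11]
r7 m[φ0→L] = [11, 8, 7, 9]
r7 m[φ0→J] = [9, 12, 9, 10]
r7 m[φ1→L] = [1, 6, 5, 3]
r7 m[φ1→A] = [16, 14, 16, 15]
r7 m[φ2→M] = [16, 18, 17, 17]
r7 m[φ2→J] = [2, 0, 0, 1]
r7 m[φ3→D] = [15, 11, 14, 15]
r7 m[φ3→J] = [5, 7, 8, 6]
r7 m[φ4→L] = [5, 2, 6, 5]
r7 m[φ5→A] = [0, 2, 1, 6]
r7 m[φ6→D] = [3, 9, 9, 1]
r7 m[L→φ0] = [6, 8, 11, 8]
r7 m[L→φ1] = [16, 10, 13, 14]
r7 m[L→φ4] = [12, 14, 12, 12]
r7 m[D→φ3] = [3, 9, 9, 1]
r7 m[D→φ6] = [13, 9, 13, 13]
r7 m[M→φ2] = [0, 0, 0, 0]
r7 m[A→φ1] = [0, 2, 1, 6]
r7 m[A→φ5] = [11, 9, 10, 10]
r7 m[J→φ0] = [7, 7, 8, 7]
r7 m[J→φ2] = [14, 19, 17, 16]
r7 m[J→φ3] = [11, 12, 9, 11]
r8 m[φ0→L] = [11, 8, 7, 9]
r8 m[φ0→J] = [9, 12, 9, 10]
r8 m[φ1→L] = [1, 6, 5, 3]
r8 m[φ1→A] = [16, 14, 16, 15]
r8 m[φ2→M] = [16, 18, 17, 17]
r8 m[φ2→J] = [2, 0, 0, 1]
r8 m[φ3→D] = [15, 11, 14, 15]
r8 m[φ3→J] = [5, 7, 8, 6]
r8 m[φ4→L] = [5, 2, 6, 5]
r8 m[φ5→A] = [0, 2, 1, 6]
r8 m[φ6→D] = [3, 9, 9, 1]
r8 m[L→φ0] = [6, 8, 11, 8]
r8 m[L→φ1] = [16, 10, 13, 14]
r8 m[L→φ4] = [12, 14, 12, 12]
r8 m[D→φ3] = [3, 9, 9, 1]
r8 m[D→φ6] = [15, 11, 14, 15]
r8 m[M→φ2] = [0, 0, 0, 0]
r8 m[A→φ1] = [0, 2, 1, 6]
r8 m[A→φ5] = [16, 14, 16, 15]
r8 m[J→φ0] = [7, 7, 8, 7]
r8 m[J→φ2] = [14, 19, 17, 16]
r8 m[J→φ3] = [11, 12, 9, 11]
r9 m[φ0→L] = [11, 8, 7, 9]
r9 m[φ0→J] = [9, 12, 9, 10]
r9 m[φ1→L] = [1, 6, 5, 3]
r9 m[φ1→A] = [16, 14, 16, 15]
r9 m[φ2→M] = [16, 18, 17, 17]
r9 m[φ2→J] = [2, 0, 0, 1]
r9 m[φ3→D] = [15, 11, 14, 15]
r9 m[φ3→J] = [5, 7, 8, 6]
r9 m[φ4→L] = [5, 2, 6, 5]
r9 m[φ5→A] = [0, 2, 1, 6]
r9 m[φ6→D] = [3, 9, 9, 1]
r9 m[L→φ0] = [6, 8, 11, 8]
r9 m[L→φ1] = [16, 10, 13, 14]
r9 m[L→φ4] = [12, 14, 12, 12]
r9 m[D→φ3] = [3, 9, 9, 1]
r9 m[D→φ6] = [15, 11, 14, 15]
r9 m[M→φ2] = [0, 0, 0, 0]
r9 m[A→φ1] = [0, 2, 1, 6]
r9 m[A→φ5] = [16, 14, 16, 15]
r9 m[J→φ0] = [7, 7, 8, 7]
r9 m[J→φ2] = [14, 19, 17, 16]
r9 m[J→φ3] = [11, 12, 9, 11]
fixed point reached at round 9
traceback from L: (L=1, D=3, M=0, A=0, J=0), score=16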